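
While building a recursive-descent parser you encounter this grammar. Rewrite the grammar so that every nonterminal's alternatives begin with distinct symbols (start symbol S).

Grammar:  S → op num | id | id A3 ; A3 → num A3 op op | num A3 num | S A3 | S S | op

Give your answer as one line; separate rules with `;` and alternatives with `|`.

S has alternatives sharing prefix 'id': factor to S → id S' with S' → ε | A3.
A3 has alternatives sharing prefix 'num A3': factor to A3 → num A3 A3' with A3' → op op | num.
A3 has alternatives sharing prefix 'S': factor to A3 → S A3'' with A3'' → A3 | S.

S → op num | id S'; A3 → op | num A3 A3' | S A3''; S' → ε | A3; A3' → op op | num; A3'' → A3 | S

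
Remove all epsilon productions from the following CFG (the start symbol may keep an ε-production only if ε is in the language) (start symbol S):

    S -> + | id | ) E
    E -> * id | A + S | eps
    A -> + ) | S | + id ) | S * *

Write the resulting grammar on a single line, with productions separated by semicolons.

S -> + | id | ) E | ); E -> * id | A + S; A -> + ) | S | + id ) | S * *

Nullable set = {E}.
ε ∉ L(G), so no ε-production is kept.
Expand every rule over subsets of its nullable positions: S → ) E gives ) E | ).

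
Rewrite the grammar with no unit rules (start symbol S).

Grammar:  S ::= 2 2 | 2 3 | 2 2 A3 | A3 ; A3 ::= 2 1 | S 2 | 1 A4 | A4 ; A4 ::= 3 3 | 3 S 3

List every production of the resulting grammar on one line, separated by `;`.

Unit pairs: A3 ⇒* {A4}; S ⇒* {A3, A4}.
For each unit pair (A, B), copy every non-unit production of B to A, then drop all unit productions.

S ::= 3 3 | 3 S 3 | 2 2 | 2 3 | 2 2 A3 | 2 1 | S 2 | 1 A4; A3 ::= 3 3 | 3 S 3 | 2 1 | S 2 | 1 A4; A4 ::= 3 3 | 3 S 3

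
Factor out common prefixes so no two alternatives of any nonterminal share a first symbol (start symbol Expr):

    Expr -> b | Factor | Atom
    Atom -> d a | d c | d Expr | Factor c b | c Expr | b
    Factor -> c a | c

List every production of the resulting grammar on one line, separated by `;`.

Expr -> b | Factor | Atom; Atom -> Factor c b | c Expr | b | d Atom1; Factor -> c Factor1; Atom1 -> a | c | Expr; Factor1 -> a | ε

Atom has alternatives sharing prefix 'd': factor to Atom → d Atom1 with Atom1 → a | c | Expr.
Factor has alternatives sharing prefix 'c': factor to Factor → c Factor1 with Factor1 → a | ε.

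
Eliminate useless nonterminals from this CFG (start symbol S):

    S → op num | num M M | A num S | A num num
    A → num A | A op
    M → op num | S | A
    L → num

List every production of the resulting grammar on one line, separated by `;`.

S → op num | num M M; M → op num | S

Generating nonterminals: {L, M, S}.
Reachable from S after that: {M, S}.
Removed useless symbols: {A, L} and every production mentioning them.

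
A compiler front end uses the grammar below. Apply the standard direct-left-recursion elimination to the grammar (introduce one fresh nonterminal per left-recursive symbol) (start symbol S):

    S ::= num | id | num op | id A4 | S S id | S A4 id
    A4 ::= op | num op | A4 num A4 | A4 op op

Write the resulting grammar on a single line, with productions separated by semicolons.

Left recursion appears on S, A4.
For S: α = {S id, A4 id}, β = {num, id, num op, id A4}. Rewrite as S → β S' and S' → α S' | ε.
For A4: α = {num A4, op op}, β = {op, num op}. Rewrite as A4 → β A4' and A4' → α A4' | ε.

S ::= num S' | id S' | num op S' | id A4 S'; A4 ::= op A4' | num op A4'; S' ::= S id S' | A4 id S' | ε; A4' ::= num A4 A4' | op op A4' | ε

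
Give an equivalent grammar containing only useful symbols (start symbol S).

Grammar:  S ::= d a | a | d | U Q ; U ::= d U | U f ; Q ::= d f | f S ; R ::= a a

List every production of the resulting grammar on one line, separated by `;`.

S ::= d a | a | d

Generating nonterminals: {Q, R, S}.
Reachable from S after that: {S}.
Removed useless symbols: {Q, R, U} and every production mentioning them.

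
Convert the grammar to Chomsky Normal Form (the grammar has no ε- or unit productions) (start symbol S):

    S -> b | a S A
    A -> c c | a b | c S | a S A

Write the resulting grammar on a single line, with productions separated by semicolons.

Introduce a nonterminal for each terminal appearing in a rule of length ≥ 2: X1 → a, X2 → c, X3 → b.
Binarize each right-hand side of length ≥ 3 by chaining fresh nonterminals (Y1, Y2, …): affected rules were S → X1 S A; A → X1 S A.

S -> b | X1 Y1; A -> X2 X2 | X1 X3 | X2 S | X1 Y2; X1 -> a; X2 -> c; X3 -> b; Y1 -> S A; Y2 -> S A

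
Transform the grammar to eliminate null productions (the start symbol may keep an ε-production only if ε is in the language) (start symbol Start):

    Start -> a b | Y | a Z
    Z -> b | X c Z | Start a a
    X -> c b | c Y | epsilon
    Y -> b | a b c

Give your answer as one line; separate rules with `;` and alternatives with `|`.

Nullable set = {X}.
ε ∉ L(G), so no ε-production is kept.
Add the nullable-subset variants: Z → X c Z gives X c Z | c Z.

Start -> a b | Y | a Z; Z -> b | X c Z | c Z | Start a a; X -> c b | c Y; Y -> b | a b c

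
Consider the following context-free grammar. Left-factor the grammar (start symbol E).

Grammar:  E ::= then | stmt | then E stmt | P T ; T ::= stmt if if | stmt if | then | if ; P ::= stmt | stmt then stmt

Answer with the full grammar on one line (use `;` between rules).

E has alternatives sharing prefix 'then': factor to E → then E' with E' → ε | E stmt.
T has alternatives sharing prefix 'stmt if': factor to T → stmt if T' with T' → if | ε.
P has alternatives sharing prefix 'stmt': factor to P → stmt P' with P' → ε | then stmt.

E ::= stmt | P T | then E'; T ::= then | if | stmt if T'; P ::= stmt P'; E' ::= epsilon | E stmt; T' ::= if | epsilon; P' ::= epsilon | then stmt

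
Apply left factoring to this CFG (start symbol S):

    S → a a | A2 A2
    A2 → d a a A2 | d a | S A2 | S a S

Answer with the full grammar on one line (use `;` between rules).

A2 has alternatives sharing prefix 'd a': factor to A2 → d a A2' with A2' → a A2 | ε.
A2 has alternatives sharing prefix 'S': factor to A2 → S A2'' with A2'' → A2 | a S.

S → a a | A2 A2; A2 → d a A2' | S A2''; A2' → a A2 | ε; A2'' → A2 | a S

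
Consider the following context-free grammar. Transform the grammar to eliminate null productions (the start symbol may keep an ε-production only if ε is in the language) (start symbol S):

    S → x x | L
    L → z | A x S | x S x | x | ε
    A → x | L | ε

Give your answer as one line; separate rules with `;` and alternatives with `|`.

S → x x | L | ε; L → z | A x S | A x | x S | x | x S x | x x; A → x | L

Nullable set = {A, L, S}.
ε ∈ L(G) since S is nullable, so keep S → ε.
Expand every rule over subsets of its nullable positions: L → A x S gives A x S | A x | x S | x. L → x S x gives x S x | x x.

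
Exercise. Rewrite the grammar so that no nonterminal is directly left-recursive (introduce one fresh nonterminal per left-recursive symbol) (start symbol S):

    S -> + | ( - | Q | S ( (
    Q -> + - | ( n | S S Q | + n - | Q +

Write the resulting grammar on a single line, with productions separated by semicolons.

S -> + S' | ( - S' | Q S'; Q -> + - Q' | ( n Q' | S S Q Q' | + n - Q'; S' -> ( ( S' | ε; Q' -> + Q' | ε

S, Q are directly left-recursive.
For S: α = {( (}, β = {+, ( -, Q}. Rewrite as S → β S' and S' → α S' | ε.
For Q: α = {+}, β = {+ -, ( n, S S Q, + n -}. Rewrite as Q → β Q' and Q' → α Q' | ε.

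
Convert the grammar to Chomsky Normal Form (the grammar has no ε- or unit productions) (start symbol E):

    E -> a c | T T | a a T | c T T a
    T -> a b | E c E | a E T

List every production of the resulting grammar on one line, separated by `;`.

Introduce a nonterminal for each terminal appearing in a rule of length ≥ 2: X1 → a, X2 → c, X3 → b.
Binarize each right-hand side of length ≥ 3 by chaining fresh nonterminals (Y1, Y2, …): affected rules were E → X1 X1 T; E → X2 T T X1; T → E X2 E; T → X1 E T.

E -> X1 X2 | T T | X1 Y1 | X2 Y2; T -> X1 X3 | E Y4 | X1 Y5; X1 -> a; X2 -> c; X3 -> b; Y1 -> X1 T; Y2 -> T Y3; Y3 -> T X1; Y4 -> X2 E; Y5 -> E T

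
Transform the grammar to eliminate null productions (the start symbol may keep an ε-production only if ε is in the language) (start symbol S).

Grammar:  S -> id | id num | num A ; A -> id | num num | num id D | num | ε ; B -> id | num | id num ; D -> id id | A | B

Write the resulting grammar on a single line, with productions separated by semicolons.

Nullable set = {A, D}.
ε ∉ L(G), so no ε-production is kept.
For each production, add variants omitting each subset of nullable occurrences: S → num A gives num A | num. A → num id D gives num id D | num id.

S -> id | id num | num A | num; A -> id | num num | num id D | num id | num; B -> id | num | id num; D -> id id | A | B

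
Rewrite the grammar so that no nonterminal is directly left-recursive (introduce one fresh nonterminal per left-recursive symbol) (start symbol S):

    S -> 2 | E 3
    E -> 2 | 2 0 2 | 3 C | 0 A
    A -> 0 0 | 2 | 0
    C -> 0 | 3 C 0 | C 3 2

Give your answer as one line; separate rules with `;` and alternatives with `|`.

Directly left-recursive nonterminal: C.
For C: α = {3 2}, β = {0, 3 C 0}. Rewrite as C → β C' and C' → α C' | ε.

S -> 2 | E 3; E -> 2 | 2 0 2 | 3 C | 0 A; A -> 0 0 | 2 | 0; C -> 0 C' | 3 C 0 C'; C' -> 3 2 C' | eps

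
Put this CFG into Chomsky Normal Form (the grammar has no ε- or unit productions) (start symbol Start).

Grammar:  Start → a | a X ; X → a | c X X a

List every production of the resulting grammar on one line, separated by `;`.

Start → a | X1 X; X → a | X2 Y1; X1 → a; X2 → c; Y1 → X Y2; Y2 → X X1

Introduce a nonterminal for each terminal appearing in a rule of length ≥ 2: X1 → a, X2 → c.
Binarize each right-hand side of length ≥ 3 by chaining fresh nonterminals (Y1, Y2, …): affected rules were X → X2 X X X1.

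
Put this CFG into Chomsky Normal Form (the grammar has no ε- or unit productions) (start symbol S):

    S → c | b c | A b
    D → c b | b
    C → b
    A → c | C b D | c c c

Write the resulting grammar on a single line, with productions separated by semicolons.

Introduce a nonterminal for each terminal appearing in a rule of length ≥ 2: X1 → b, X2 → c.
Binarize each right-hand side of length ≥ 3 by chaining fresh nonterminals (Y1, Y2, …): affected rules were A → C X1 D; A → X2 X2 X2.

S → c | X1 X2 | A X1; D → X2 X1 | b; C → b; A → c | C Y1 | X2 Y2; X1 → b; X2 → c; Y1 → X1 D; Y2 → X2 X2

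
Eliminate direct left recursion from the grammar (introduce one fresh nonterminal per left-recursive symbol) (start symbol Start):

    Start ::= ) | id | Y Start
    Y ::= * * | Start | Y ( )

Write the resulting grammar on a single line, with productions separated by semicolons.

Start ::= ) | id | Y Start; Y ::= * * Y1 | Start Y1; Y1 ::= ( ) Y1 | ε

Left recursion appears on Y.
For Y: α = {( )}, β = {* *, Start}. Rewrite as Y → β Y1 and Y1 → α Y1 | ε.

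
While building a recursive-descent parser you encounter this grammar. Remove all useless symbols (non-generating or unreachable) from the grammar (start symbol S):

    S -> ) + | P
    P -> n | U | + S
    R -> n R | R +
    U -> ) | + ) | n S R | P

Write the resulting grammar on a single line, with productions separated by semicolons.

S -> ) + | P; P -> n | U | + S; U -> ) | + ) | P

Generating nonterminals: {P, S, U}.
Reachable from S after that: {P, S, U}.
Removed useless symbols: {R} and every production mentioning them.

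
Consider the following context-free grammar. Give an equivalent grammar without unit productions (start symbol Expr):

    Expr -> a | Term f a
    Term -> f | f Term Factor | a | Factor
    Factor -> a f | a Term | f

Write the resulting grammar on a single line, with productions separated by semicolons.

Unit pairs: Term ⇒* {Factor}.
For each unit pair (A, B), copy every non-unit production of B to A, then drop all unit productions.

Expr -> a | Term f a; Term -> f | f Term Factor | a | a f | a Term; Factor -> a f | a Term | f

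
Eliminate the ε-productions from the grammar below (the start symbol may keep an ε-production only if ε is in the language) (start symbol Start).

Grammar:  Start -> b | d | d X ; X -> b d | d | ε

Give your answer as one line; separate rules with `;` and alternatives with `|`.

Nullable set = {X}.
ε ∉ L(G), so no ε-production is kept.

Start -> b | d | d X; X -> b d | d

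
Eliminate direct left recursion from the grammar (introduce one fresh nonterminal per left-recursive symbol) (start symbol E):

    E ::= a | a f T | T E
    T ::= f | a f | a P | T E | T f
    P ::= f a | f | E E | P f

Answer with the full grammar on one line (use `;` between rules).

E ::= a | a f T | T E; T ::= f T' | a f T' | a P T'; P ::= f a P' | f P' | E E P'; T' ::= E T' | f T' | ε; P' ::= f P' | ε

Left recursion appears on T, P.
For T: α = {E, f}, β = {f, a f, a P}. Rewrite as T → β T' and T' → α T' | ε.
For P: α = {f}, β = {f a, f, E E}. Rewrite as P → β P' and P' → α P' | ε.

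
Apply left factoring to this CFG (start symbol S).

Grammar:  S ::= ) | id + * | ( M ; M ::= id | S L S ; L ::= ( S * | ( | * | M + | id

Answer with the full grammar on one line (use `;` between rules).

S ::= ) | id + * | ( M; M ::= id | S L S; L ::= * | M + | id | ( L'; L' ::= S * | ε

L has alternatives sharing prefix '(': factor to L → ( L' with L' → S * | ε.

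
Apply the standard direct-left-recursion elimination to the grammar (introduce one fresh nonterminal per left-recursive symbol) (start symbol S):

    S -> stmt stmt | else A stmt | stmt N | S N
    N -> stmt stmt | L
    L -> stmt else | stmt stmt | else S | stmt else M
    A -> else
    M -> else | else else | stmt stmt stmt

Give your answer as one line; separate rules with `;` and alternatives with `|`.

S -> stmt stmt S' | else A stmt S' | stmt N S'; N -> stmt stmt | L; L -> stmt else | stmt stmt | else S | stmt else M; A -> else; M -> else | else else | stmt stmt stmt; S' -> N S' | ε

Left recursion appears on S.
For S: α = {N}, β = {stmt stmt, else A stmt, stmt N}. Rewrite as S → β S' and S' → α S' | ε.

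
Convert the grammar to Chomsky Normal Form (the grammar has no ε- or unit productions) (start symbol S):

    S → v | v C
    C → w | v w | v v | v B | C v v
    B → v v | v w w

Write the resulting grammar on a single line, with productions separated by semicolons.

Introduce a nonterminal for each terminal appearing in a rule of length ≥ 2: X1 → v, X2 → w.
Binarize each right-hand side of length ≥ 3 by chaining fresh nonterminals (Y1, Y2, …): affected rules were C → C X1 X1; B → X1 X2 X2.

S → v | X1 C; C → w | X1 X2 | X1 X1 | X1 B | C Y1; B → X1 X1 | X1 Y2; X1 → v; X2 → w; Y1 → X1 X1; Y2 → X2 X2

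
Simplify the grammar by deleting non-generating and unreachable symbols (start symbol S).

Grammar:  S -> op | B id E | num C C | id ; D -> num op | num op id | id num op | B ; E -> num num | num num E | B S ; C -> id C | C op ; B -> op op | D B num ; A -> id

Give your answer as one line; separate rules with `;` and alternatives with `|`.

Generating nonterminals: {A, B, D, E, S}.
Reachable from S after that: {B, D, E, S}.
Removed useless symbols: {A, C} and every production mentioning them.

S -> op | B id E | id; D -> num op | num op id | id num op | B; E -> num num | num num E | B S; B -> op op | D B num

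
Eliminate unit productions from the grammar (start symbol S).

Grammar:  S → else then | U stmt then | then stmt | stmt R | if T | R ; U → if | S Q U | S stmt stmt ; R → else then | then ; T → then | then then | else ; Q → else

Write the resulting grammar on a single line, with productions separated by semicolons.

S → else then | U stmt then | then stmt | stmt R | if T | then; U → if | S Q U | S stmt stmt; R → else then | then; T → then | then then | else; Q → else

Unit pairs: S ⇒* {R}.
Replace each nonterminal's rules with the union of the non-unit rules of every nonterminal it unit-derives.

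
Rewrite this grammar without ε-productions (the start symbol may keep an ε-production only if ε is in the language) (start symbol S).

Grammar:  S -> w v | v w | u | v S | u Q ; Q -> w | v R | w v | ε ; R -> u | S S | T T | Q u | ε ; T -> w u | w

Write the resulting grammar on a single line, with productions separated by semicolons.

Nullable set = {Q, R}.
ε ∉ L(G), so no ε-production is kept.
Expand every rule over subsets of its nullable positions: Q → v R gives v R | v.

S -> w v | v w | u | v S | u Q; Q -> w | v R | v | w v; R -> u | S S | T T | Q u; T -> w u | w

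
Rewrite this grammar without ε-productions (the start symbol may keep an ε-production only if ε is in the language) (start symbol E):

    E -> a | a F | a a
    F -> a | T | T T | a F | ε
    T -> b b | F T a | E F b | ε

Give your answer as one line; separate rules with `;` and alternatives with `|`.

E -> a | a F | a a; F -> a | T | T T | a F; T -> b b | F T a | F a | T a | a | E F b | E b

Nullable set = {F, T}.
ε ∉ L(G), so no ε-production is kept.
Expand every rule over subsets of its nullable positions: T → F T a gives F T a | F a | T a | a. T → E F b gives E F b | E b.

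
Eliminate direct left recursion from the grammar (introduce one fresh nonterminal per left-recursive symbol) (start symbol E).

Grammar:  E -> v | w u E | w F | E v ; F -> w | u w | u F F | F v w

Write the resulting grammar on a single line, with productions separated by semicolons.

E -> v E' | w u E E' | w F E'; F -> w F' | u w F' | u F F F'; E' -> v E' | epsilon; F' -> v w F' | epsilon

Directly left-recursive nonterminals: E, F.
For E: α = {v}, β = {v, w u E, w F}. Rewrite as E → β E' and E' → α E' | ε.
For F: α = {v w}, β = {w, u w, u F F}. Rewrite as F → β F' and F' → α F' | ε.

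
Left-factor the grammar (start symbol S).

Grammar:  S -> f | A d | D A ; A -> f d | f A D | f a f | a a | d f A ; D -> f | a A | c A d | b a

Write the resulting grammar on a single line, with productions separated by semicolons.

A has alternatives sharing prefix 'f': factor to A → f A' with A' → d | A D | a f.

S -> f | A d | D A; A -> a a | d f A | f A'; D -> f | a A | c A d | b a; A' -> d | A D | a f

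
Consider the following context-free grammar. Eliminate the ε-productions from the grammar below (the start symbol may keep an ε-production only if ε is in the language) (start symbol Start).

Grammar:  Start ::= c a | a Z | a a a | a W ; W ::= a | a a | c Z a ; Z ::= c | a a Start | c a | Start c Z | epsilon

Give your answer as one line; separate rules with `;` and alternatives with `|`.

Nullable nonterminals: {Z}.
ε ∉ L(G), so no ε-production is kept.
Add the nullable-subset variants: Start → a Z gives a Z | a. W → c Z a gives c Z a | c a. Z → Start c Z gives Start c Z | Start c.

Start ::= c a | a Z | a | a a a | a W; W ::= a | a a | c Z a | c a; Z ::= c | a a Start | c a | Start c Z | Start c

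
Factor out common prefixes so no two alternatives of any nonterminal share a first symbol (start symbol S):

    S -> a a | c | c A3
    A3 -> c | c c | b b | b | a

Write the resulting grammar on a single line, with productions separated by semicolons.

S has alternatives sharing prefix 'c': factor to S → c S' with S' → ε | A3.
A3 has alternatives sharing prefix 'c': factor to A3 → c A3' with A3' → ε | c.
A3 has alternatives sharing prefix 'b': factor to A3 → b A3'' with A3'' → b | ε.

S -> a a | c S'; A3 -> a | c A3' | b A3''; S' -> ε | A3; A3' -> ε | c; A3'' -> b | ε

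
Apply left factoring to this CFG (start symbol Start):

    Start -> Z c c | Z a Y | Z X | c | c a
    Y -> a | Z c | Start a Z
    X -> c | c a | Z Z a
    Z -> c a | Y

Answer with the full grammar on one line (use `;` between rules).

Start -> Z Start1 | c Start2; Y -> a | Z c | Start a Z; X -> Z Z a | c X1; Z -> c a | Y; Start1 -> c c | a Y | X; Start2 -> ε | a; X1 -> ε | a

Start has alternatives sharing prefix 'Z': factor to Start → Z Start1 with Start1 → c c | a Y | X.
Start has alternatives sharing prefix 'c': factor to Start → c Start2 with Start2 → ε | a.
X has alternatives sharing prefix 'c': factor to X → c X1 with X1 → ε | a.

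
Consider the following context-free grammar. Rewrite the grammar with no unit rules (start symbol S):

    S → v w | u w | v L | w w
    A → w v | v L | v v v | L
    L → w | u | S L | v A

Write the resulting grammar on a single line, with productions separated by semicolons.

S → v w | u w | v L | w w; A → w | u | S L | v A | w v | v L | v v v; L → w | u | S L | v A

Unit pairs: A ⇒* {L}.
Replace each nonterminal's rules with the union of the non-unit rules of every nonterminal it unit-derives.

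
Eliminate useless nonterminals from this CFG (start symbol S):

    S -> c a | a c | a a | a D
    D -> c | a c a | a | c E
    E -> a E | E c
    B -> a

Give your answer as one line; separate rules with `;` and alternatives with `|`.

S -> c a | a c | a a | a D; D -> c | a c a | a

Generating nonterminals: {B, D, S}.
Reachable from S after that: {D, S}.
Removed useless symbols: {B, E} and every production mentioning them.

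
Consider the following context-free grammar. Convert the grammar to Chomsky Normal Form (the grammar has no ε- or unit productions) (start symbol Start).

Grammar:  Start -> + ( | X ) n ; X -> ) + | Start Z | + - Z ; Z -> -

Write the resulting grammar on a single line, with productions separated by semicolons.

Start -> X1 X2 | X Y1; X -> X3 X1 | Start Z | X1 Y2; Z -> -; X1 -> +; X2 -> (; X3 -> ); X4 -> n; X5 -> -; Y1 -> X3 X4; Y2 -> X5 Z

Introduce a nonterminal for each terminal appearing in a rule of length ≥ 2: X1 → +, X2 → (, X3 → ), X4 → n, X5 → -.
Binarize each right-hand side of length ≥ 3 by chaining fresh nonterminals (Y1, Y2, …): affected rules were Start → X X3 X4; X → X1 X5 Z.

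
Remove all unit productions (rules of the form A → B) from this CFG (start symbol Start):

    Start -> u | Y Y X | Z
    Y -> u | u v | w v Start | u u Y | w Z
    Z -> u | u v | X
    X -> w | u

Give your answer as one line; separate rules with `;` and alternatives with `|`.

Unit pairs: Start ⇒* {X, Z}; Z ⇒* {X}.
Replace each nonterminal's rules with the union of the non-unit rules of every nonterminal it unit-derives.

Start -> u | u v | Y Y X | w; Y -> u | u v | w v Start | u u Y | w Z; Z -> u | u v | w; X -> w | u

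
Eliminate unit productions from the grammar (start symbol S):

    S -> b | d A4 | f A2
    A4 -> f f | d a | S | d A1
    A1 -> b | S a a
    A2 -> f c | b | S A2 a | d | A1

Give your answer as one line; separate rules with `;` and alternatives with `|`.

S -> b | d A4 | f A2; A4 -> f f | d a | d A1 | b | d A4 | f A2; A1 -> b | S a a; A2 -> f c | b | S A2 a | d | S a a

Unit pairs: A2 ⇒* {A1}; A4 ⇒* {S}.
For every A with A ⇒* B via unit rules, add B's non-unit alternatives to A; then delete every rule of the form X → Y.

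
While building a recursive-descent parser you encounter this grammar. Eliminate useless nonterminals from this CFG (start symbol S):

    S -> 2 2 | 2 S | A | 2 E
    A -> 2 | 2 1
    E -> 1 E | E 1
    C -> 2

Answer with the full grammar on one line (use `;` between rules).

S -> 2 2 | 2 S | A; A -> 2 | 2 1

Generating nonterminals: {A, C, S}.
Reachable from S after that: {A, S}.
Removed useless symbols: {C, E} and every production mentioning them.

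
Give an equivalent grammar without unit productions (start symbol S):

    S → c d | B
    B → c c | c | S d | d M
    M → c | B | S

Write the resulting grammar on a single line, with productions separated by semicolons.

Unit pairs: M ⇒* {B, S}; S ⇒* {B}.
Replace each nonterminal's rules with the union of the non-unit rules of every nonterminal it unit-derives.

S → c c | c | S d | d M | c d; B → c c | c | S d | d M; M → c c | c | S d | d M | c d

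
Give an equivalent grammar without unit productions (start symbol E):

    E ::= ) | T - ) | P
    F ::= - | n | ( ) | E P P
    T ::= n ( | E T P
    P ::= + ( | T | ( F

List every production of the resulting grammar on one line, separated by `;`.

E ::= ) | T - ) | + ( | ( F | n ( | E T P; F ::= - | n | ( ) | E P P; T ::= n ( | E T P; P ::= + ( | ( F | n ( | E T P

Unit pairs: E ⇒* {P, T}; P ⇒* {T}.
For every A with A ⇒* B via unit rules, add B's non-unit alternatives to A; then delete every rule of the form X → Y.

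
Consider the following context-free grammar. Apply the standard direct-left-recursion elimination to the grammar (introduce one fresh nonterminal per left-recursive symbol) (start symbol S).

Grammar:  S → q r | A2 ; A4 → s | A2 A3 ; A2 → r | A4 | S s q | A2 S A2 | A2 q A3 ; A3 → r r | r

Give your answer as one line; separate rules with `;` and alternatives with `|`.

S → q r | A2; A4 → s | A2 A3; A2 → r A2' | A4 A2' | S s q A2'; A3 → r r | r; A2' → S A2 A2' | q A3 A2' | ε

Left recursion appears on A2.
For A2: α = {S A2, q A3}, β = {r, A4, S s q}. Rewrite as A2 → β A2' and A2' → α A2' | ε.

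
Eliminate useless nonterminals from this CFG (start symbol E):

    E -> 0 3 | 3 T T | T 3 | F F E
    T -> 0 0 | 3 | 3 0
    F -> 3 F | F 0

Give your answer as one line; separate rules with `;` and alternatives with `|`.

Generating nonterminals: {E, T}.
Reachable from E after that: {E, T}.
Removed useless symbols: {F} and every production mentioning them.

E -> 0 3 | 3 T T | T 3; T -> 0 0 | 3 | 3 0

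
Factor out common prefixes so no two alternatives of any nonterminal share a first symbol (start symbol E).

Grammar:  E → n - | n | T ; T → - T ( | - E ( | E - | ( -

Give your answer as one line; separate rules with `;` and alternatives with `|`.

E → T | n E'; T → E - | ( - | - T'; E' → - | ε; T' → T ( | E (

E has alternatives sharing prefix 'n': factor to E → n E' with E' → - | ε.
T has alternatives sharing prefix '-': factor to T → - T' with T' → T ( | E (.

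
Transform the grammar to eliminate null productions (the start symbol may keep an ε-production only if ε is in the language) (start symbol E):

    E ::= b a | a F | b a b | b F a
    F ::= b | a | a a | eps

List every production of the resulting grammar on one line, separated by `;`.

E ::= b a | a F | a | b a b | b F a; F ::= b | a | a a

Nullable set = {F}.
ε ∉ L(G), so no ε-production is kept.
Add the nullable-subset variants: E → a F gives a F | a.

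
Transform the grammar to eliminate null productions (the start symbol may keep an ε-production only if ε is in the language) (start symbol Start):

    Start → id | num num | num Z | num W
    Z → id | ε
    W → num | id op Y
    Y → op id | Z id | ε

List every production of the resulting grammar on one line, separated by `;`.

Start → id | num num | num Z | num | num W; Z → id; W → num | id op Y | id op; Y → op id | Z id | id

Nullable nonterminals: {Y, Z}.
ε ∉ L(G), so no ε-production is kept.
For each production, add variants omitting each subset of nullable occurrences: Start → num Z gives num Z | num. W → id op Y gives id op Y | id op. Y → Z id gives Z id | id.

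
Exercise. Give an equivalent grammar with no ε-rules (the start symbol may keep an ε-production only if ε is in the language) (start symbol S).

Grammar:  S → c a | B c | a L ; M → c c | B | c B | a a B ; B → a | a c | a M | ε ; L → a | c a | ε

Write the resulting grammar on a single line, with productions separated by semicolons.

S → c a | B c | c | a L | a; M → c c | B | c B | c | a a B | a a; B → a | a c | a M; L → a | c a

Nullable set = {B, L, M}.
ε ∉ L(G), so no ε-production is kept.
For each production, add variants omitting each subset of nullable occurrences: S → B c gives B c | c. S → a L gives a L | a. M → c B gives c B | c. M → a a B gives a a B | a a.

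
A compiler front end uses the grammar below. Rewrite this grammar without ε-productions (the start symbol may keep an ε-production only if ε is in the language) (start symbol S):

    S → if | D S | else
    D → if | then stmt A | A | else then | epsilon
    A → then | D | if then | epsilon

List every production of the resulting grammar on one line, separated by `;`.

Nullable nonterminals: {A, D}.
ε ∉ L(G), so no ε-production is kept.
Add the nullable-subset variants: D → then stmt A gives then stmt A | then stmt.

S → if | D S | else; D → if | then stmt A | then stmt | A | else then; A → then | D | if then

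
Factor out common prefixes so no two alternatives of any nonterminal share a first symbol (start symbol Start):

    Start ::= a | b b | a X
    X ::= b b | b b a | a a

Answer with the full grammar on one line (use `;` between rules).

Start has alternatives sharing prefix 'a': factor to Start → a Start1 with Start1 → ε | X.
X has alternatives sharing prefix 'b b': factor to X → b b X1 with X1 → ε | a.

Start ::= b b | a Start1; X ::= a a | b b X1; Start1 ::= ε | X; X1 ::= ε | a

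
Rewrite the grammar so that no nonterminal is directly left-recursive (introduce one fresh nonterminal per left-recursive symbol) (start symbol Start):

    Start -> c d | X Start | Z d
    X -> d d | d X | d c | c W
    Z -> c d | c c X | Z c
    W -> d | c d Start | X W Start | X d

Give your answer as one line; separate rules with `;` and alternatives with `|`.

Left recursion appears on Z.
For Z: α = {c}, β = {c d, c c X}. Rewrite as Z → β Z1 and Z1 → α Z1 | ε.

Start -> c d | X Start | Z d; X -> d d | d X | d c | c W; Z -> c d Z1 | c c X Z1; W -> d | c d Start | X W Start | X d; Z1 -> c Z1 | ε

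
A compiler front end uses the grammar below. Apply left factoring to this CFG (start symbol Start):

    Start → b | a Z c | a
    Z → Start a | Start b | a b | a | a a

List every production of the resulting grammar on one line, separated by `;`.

Start has alternatives sharing prefix 'a': factor to Start → a Start1 with Start1 → Z c | ε.
Z has alternatives sharing prefix 'a': factor to Z → a Z1 with Z1 → b | ε | a.
Z has alternatives sharing prefix 'Start': factor to Z → Start Z2 with Z2 → a | b.

Start → b | a Start1; Z → a Z1 | Start Z2; Start1 → Z c | epsilon; Z1 → b | epsilon | a; Z2 → a | b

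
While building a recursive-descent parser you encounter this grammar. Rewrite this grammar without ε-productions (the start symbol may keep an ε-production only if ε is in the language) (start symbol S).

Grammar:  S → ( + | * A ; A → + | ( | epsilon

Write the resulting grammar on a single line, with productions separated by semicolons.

S → ( + | * A | *; A → + | (

Nullable nonterminals: {A}.
ε ∉ L(G), so no ε-production is kept.
Expand every rule over subsets of its nullable positions: S → * A gives * A | *.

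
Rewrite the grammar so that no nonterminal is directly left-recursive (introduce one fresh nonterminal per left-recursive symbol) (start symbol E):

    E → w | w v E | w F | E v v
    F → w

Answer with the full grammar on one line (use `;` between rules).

E → w E' | w v E E' | w F E'; F → w; E' → v v E' | ε

E is directly left-recursive.
For E: α = {v v}, β = {w, w v E, w F}. Rewrite as E → β E' and E' → α E' | ε.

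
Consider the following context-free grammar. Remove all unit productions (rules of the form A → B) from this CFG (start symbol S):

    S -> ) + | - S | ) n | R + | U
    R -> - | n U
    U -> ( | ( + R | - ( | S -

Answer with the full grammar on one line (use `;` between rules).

S -> ( | ( + R | - ( | S - | ) + | - S | ) n | R +; R -> - | n U; U -> ( | ( + R | - ( | S -

Unit pairs: S ⇒* {U}.
For every A with A ⇒* B via unit rules, add B's non-unit alternatives to A; then delete every rule of the form X → Y.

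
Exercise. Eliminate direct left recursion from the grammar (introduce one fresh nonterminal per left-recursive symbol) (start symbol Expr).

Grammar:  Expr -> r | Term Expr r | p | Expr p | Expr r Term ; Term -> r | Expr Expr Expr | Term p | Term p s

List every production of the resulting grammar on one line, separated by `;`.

Expr, Term are directly left-recursive.
For Expr: α = {p, r Term}, β = {r, Term Expr r, p}. Rewrite as Expr → β Expr1 and Expr1 → α Expr1 | ε.
For Term: α = {p, p s}, β = {r, Expr Expr Expr}. Rewrite as Term → β Term1 and Term1 → α Term1 | ε.

Expr -> r Expr1 | Term Expr r Expr1 | p Expr1; Term -> r Term1 | Expr Expr Expr Term1; Expr1 -> p Expr1 | r Term Expr1 | ε; Term1 -> p Term1 | p s Term1 | ε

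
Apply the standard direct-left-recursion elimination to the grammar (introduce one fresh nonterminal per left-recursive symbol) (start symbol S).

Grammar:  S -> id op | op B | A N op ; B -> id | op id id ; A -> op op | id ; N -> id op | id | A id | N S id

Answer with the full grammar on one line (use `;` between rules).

Directly left-recursive nonterminal: N.
For N: α = {S id}, β = {id op, id, A id}. Rewrite as N → β N' and N' → α N' | ε.

S -> id op | op B | A N op; B -> id | op id id; A -> op op | id; N -> id op N' | id N' | A id N'; N' -> S id N' | ε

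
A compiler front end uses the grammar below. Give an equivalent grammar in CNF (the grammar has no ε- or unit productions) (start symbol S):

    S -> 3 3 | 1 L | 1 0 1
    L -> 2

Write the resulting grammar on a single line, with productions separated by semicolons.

S -> X1 X1 | X2 L | X2 Y1; L -> 2; X1 -> 3; X2 -> 1; X3 -> 0; Y1 -> X3 X2

Introduce a nonterminal for each terminal appearing in a rule of length ≥ 2: X1 → 3, X2 → 1, X3 → 0.
Binarize each right-hand side of length ≥ 3 by chaining fresh nonterminals (Y1, Y2, …): affected rules were S → X2 X3 X2.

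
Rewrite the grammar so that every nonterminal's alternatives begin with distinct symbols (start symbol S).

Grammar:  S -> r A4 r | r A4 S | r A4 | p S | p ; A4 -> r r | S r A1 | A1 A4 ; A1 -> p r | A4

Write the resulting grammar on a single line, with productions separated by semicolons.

S -> r A4 S' | p S''; A4 -> r r | S r A1 | A1 A4; A1 -> p r | A4; S' -> r | S | ε; S'' -> S | ε

S has alternatives sharing prefix 'r A4': factor to S → r A4 S' with S' → r | S | ε.
S has alternatives sharing prefix 'p': factor to S → p S'' with S'' → S | ε.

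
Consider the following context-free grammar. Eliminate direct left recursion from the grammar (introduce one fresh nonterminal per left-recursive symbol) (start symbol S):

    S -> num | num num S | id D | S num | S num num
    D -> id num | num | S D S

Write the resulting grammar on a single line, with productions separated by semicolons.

S -> num S' | num num S S' | id D S'; D -> id num | num | S D S; S' -> num S' | num num S' | epsilon

Left recursion appears on S.
For S: α = {num, num num}, β = {num, num num S, id D}. Rewrite as S → β S' and S' → α S' | ε.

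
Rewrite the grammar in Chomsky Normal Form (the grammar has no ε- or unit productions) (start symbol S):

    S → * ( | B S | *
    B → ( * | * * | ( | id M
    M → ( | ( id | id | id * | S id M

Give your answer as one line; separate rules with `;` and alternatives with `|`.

Introduce a nonterminal for each terminal appearing in a rule of length ≥ 2: X1 → *, X2 → (, X3 → id.
Binarize each right-hand side of length ≥ 3 by chaining fresh nonterminals (Y1, Y2, …): affected rules were M → S X3 M.

S → X1 X2 | B S | *; B → X2 X1 | X1 X1 | ( | X3 M; M → ( | X2 X3 | id | X3 X1 | S Y1; X1 → *; X2 → (; X3 → id; Y1 → X3 M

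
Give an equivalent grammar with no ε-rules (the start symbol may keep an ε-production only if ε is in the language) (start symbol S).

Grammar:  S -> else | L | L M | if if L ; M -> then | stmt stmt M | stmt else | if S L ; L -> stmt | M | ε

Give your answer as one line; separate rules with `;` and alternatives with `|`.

The nullable symbols are {L, S}.
ε ∈ L(G) since S is nullable, so keep S → ε.
For each production, add variants omitting each subset of nullable occurrences: S → L M gives L M | M. S → if if L gives if if L | if if. M → if S L gives if S L | if S | if L | if.

S -> else | L | L M | M | if if L | if if | ε; M -> then | stmt stmt M | stmt else | if S L | if S | if L | if; L -> stmt | M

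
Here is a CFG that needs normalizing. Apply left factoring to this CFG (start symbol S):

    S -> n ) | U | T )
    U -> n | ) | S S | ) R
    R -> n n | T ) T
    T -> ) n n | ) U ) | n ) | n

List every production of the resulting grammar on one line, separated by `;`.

S -> n ) | U | T ); U -> n | S S | ) U'; R -> n n | T ) T; T -> ) T' | n T''; U' -> ε | R; T' -> n n | U ); T'' -> ) | ε

U has alternatives sharing prefix ')': factor to U → ) U' with U' → ε | R.
T has alternatives sharing prefix ')': factor to T → ) T' with T' → n n | U ).
T has alternatives sharing prefix 'n': factor to T → n T'' with T'' → ) | ε.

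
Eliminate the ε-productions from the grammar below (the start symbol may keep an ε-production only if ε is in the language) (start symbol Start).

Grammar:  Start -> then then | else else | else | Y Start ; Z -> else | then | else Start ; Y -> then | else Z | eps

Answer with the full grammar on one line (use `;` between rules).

Start -> then then | else else | else | Y Start; Z -> else | then | else Start; Y -> then | else Z

Nullable set = {Y}.
ε ∉ L(G), so no ε-production is kept.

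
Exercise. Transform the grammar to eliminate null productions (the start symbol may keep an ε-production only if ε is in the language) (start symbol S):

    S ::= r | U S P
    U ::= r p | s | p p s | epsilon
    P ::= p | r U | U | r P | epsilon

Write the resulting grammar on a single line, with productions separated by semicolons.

S ::= r | U S P | U S | S P; U ::= r p | s | p p s; P ::= p | r U | r | U | r P

Nullable set = {P, U}.
ε ∉ L(G), so no ε-production is kept.
For each production, add variants omitting each subset of nullable occurrences: S → U S P gives U S P | U S | S P. P → r U gives r U | r.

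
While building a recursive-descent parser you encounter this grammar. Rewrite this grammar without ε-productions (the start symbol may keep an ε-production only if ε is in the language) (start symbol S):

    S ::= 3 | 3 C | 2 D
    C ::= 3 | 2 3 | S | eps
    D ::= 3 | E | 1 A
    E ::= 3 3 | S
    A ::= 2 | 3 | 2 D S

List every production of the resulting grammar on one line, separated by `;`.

S ::= 3 | 3 C | 2 D; C ::= 3 | 2 3 | S; D ::= 3 | E | 1 A; E ::= 3 3 | S; A ::= 2 | 3 | 2 D S

Nullable set = {C}.
ε ∉ L(G), so no ε-production is kept.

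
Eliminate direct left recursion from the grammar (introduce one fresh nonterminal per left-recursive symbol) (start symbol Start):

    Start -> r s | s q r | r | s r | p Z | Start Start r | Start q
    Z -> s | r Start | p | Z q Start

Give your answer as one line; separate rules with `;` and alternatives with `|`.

Start -> r s Start1 | s q r Start1 | r Start1 | s r Start1 | p Z Start1; Z -> s Z1 | r Start Z1 | p Z1; Start1 -> Start r Start1 | q Start1 | ε; Z1 -> q Start Z1 | ε

Start, Z are directly left-recursive.
For Start: α = {Start r, q}, β = {r s, s q r, r, s r, p Z}. Rewrite as Start → β Start1 and Start1 → α Start1 | ε.
For Z: α = {q Start}, β = {s, r Start, p}. Rewrite as Z → β Z1 and Z1 → α Z1 | ε.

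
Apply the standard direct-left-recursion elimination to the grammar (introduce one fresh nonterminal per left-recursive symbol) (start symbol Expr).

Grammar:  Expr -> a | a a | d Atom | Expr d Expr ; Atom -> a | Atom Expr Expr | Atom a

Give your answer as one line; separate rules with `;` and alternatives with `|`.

Directly left-recursive nonterminals: Expr, Atom.
For Expr: α = {d Expr}, β = {a, a a, d Atom}. Rewrite as Expr → β Expr1 and Expr1 → α Expr1 | ε.
For Atom: α = {Expr Expr, a}, β = {a}. Rewrite as Atom → β Atom1 and Atom1 → α Atom1 | ε.

Expr -> a Expr1 | a a Expr1 | d Atom Expr1; Atom -> a Atom1; Expr1 -> d Expr Expr1 | ε; Atom1 -> Expr Expr Atom1 | a Atom1 | ε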